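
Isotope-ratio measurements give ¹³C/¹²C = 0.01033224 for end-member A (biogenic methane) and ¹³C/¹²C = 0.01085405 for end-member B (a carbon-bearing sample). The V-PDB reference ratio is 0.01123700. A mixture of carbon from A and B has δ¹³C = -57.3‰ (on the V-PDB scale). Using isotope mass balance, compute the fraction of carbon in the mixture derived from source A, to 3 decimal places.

δ_A = (0.01033224/0.01123700 − 1)×1000 = (0.919484 − 1)×1000 = -80.516‰
δ_B = (0.01085405/0.01123700 − 1)×1000 = (0.965921 − 1)×1000 = -34.079‰
f_A = (δ_mix − δ_B)/(δ_A − δ_B) = (-57.3 − (-34.079))/(-80.516 − (-34.079))
f_A = -23.221 / -46.437 = 0.5000

0.500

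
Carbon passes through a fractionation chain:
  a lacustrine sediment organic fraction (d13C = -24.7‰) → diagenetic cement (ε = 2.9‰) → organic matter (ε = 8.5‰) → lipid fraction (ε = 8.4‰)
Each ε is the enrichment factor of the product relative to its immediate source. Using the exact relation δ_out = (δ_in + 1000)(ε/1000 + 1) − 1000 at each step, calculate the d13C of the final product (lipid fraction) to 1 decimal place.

-5.3‰

step 1: δ = (-24.70 + 1000)·(2.9/1000 + 1) − 1000 = -21.87‰
step 2: δ = (-21.87 + 1000)·(8.5/1000 + 1) − 1000 = -13.56‰
step 3: δ = (-13.56 + 1000)·(8.4/1000 + 1) − 1000 = -5.27‰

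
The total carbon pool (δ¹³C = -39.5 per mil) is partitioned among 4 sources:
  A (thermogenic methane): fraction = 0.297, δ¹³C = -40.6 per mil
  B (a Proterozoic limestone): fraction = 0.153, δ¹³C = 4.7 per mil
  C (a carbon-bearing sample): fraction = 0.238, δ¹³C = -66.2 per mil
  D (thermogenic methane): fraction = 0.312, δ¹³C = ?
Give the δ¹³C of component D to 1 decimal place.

Isotope mass balance: δ_bulk = Σ fᵢ·δᵢ.
-39.5 = 0.297×(-40.6) + 0.153×(4.7) + 0.238×(-66.2) + 0.312×δ_D
0.312·δ_D = -39.5 − (-27.095) = -12.405
δ_D = -12.405 / 0.312 = -39.76 per mil

-39.8 per mil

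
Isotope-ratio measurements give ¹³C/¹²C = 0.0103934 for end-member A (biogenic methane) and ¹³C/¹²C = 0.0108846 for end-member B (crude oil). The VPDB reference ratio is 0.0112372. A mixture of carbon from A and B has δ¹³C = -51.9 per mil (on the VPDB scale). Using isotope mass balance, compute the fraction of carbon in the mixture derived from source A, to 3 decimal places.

0.469

δ_A = (0.0103934/0.0112372 − 1)×1000 = (0.924910 − 1)×1000 = -75.090 per mil
δ_B = (0.0108846/0.0112372 − 1)×1000 = (0.968622 − 1)×1000 = -31.378 per mil
f_A = (δ_mix − δ_B)/(δ_A − δ_B) = (-51.9 − (-31.378))/(-75.090 − (-31.378))
f_A = -20.522 / -43.712 = 0.4695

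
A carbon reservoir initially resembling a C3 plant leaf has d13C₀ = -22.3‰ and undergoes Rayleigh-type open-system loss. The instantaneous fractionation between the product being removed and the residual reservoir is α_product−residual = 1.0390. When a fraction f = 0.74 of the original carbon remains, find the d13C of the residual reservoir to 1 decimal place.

-33.7‰

Rayleigh residual: δ_res = (δ₀ + 1000)·f^(α−1) − 1000
α − 1 = 0.03900
f^(α−1) = 0.74^(0.03900) = 0.988326
δ_res = (-22.3 + 1000) × 0.988326 − 1000 = 966.286 − 1000 = -33.71‰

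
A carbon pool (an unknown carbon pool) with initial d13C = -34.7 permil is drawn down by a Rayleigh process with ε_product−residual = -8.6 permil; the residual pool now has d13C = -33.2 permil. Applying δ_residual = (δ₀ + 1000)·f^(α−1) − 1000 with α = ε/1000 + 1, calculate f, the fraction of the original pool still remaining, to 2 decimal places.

0.83

α − 1 = ε/1000 = -0.0086
(δ_res + 1000)/(δ₀ + 1000) = (-33.2 + 1000)/(-34.7 + 1000) = 966.8/965.3 = 1.001554
f = 1.001554^(1/-0.0086) = exp(ln(1.001554)/-0.0086) = exp(0.00155/-0.0086)
f = exp(-0.1805) = 0.8348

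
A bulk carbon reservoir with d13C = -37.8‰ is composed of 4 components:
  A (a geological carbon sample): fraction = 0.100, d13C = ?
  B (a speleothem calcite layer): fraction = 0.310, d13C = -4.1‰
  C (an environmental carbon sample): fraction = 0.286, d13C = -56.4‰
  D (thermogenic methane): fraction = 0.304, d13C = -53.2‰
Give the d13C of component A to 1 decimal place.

-42.3‰

Isotope mass balance: δ_bulk = Σ fᵢ·δᵢ.
-37.8 = 0.100×δ_A + 0.310×(-4.1) + 0.286×(-56.4) + 0.304×(-53.2)
0.100·δ_A = -37.8 − (-33.574) = -4.226
δ_A = -4.226 / 0.100 = -42.26‰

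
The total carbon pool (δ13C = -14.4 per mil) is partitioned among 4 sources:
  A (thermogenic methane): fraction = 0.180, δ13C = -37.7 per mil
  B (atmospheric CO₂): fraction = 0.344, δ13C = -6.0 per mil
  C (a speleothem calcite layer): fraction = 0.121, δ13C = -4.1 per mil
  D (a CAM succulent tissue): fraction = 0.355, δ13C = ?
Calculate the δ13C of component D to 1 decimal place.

-14.2 per mil

Isotope mass balance: δ_bulk = Σ fᵢ·δᵢ.
-14.4 = 0.180×(-37.7) + 0.344×(-6.0) + 0.121×(-4.1) + 0.355×δ_D
0.355·δ_D = -14.4 − (-9.346) = -5.054
δ_D = -5.054 / 0.355 = -14.24 per mil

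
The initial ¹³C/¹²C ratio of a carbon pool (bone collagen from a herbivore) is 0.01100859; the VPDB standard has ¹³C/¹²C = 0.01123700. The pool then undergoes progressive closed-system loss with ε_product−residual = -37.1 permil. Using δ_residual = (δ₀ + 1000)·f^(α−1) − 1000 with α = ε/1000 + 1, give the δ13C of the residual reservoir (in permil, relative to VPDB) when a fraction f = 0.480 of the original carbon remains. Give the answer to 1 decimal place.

δ₀ = (0.01100859/0.01123700 − 1)×1000 = (0.979673 − 1)×1000 = -20.327 permil
α − 1 = ε/1000 = -0.0371
f^(α−1) = 0.480^(-0.0371) = 1.027604
δ_res = (-20.327 + 1000) × 1.027604 − 1000 = 1006.717 − 1000 = 6.72 permil

6.7 permil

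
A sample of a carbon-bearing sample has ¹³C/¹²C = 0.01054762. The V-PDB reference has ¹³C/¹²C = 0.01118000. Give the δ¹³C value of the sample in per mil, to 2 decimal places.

δ¹³C = (R_sample / R_standard − 1) × 1000
R_sample / R_standard = 0.01054762 / 0.01118000 = 0.943436
δ¹³C = (0.943436 − 1) × 1000 = -56.564 per mil

-56.56 per mil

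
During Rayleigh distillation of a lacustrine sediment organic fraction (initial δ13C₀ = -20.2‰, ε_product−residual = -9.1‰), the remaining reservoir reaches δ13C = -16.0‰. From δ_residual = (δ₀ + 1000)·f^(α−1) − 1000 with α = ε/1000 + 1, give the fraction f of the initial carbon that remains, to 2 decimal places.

α − 1 = ε/1000 = -0.0091
(δ_res + 1000)/(δ₀ + 1000) = (-16.0 + 1000)/(-20.2 + 1000) = 984.0/979.8 = 1.004287
f = 1.004287^(1/-0.0091) = exp(ln(1.004287)/-0.0091) = exp(0.00428/-0.0091)
f = exp(-0.4700) = 0.6250

0.62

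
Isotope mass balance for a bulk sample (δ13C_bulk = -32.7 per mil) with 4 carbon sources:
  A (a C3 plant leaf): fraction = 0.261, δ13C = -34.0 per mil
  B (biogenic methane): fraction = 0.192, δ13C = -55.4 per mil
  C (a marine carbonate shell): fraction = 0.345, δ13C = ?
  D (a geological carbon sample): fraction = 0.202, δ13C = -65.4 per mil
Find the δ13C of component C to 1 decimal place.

Isotope mass balance: δ_bulk = Σ fᵢ·δᵢ.
-32.7 = 0.261×(-34.0) + 0.192×(-55.4) + 0.345×δ_C + 0.202×(-65.4)
0.345·δ_C = -32.7 − (-32.722) = 0.022
δ_C = 0.022 / 0.345 = 0.06 per mil

0.1 per mil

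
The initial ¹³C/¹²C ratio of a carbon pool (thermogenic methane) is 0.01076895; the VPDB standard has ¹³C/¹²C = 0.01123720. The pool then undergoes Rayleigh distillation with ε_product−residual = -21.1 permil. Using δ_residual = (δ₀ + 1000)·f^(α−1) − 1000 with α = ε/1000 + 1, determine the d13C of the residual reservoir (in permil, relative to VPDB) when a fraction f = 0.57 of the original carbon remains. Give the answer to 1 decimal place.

-30.2 permil

δ₀ = (0.01076895/0.01123720 − 1)×1000 = (0.958330 − 1)×1000 = -41.670 permil
α − 1 = ε/1000 = -0.0211
f^(α−1) = 0.57^(-0.0211) = 1.011931
δ_res = (-41.670 + 1000) × 1.011931 − 1000 = 969.765 − 1000 = -30.24 permil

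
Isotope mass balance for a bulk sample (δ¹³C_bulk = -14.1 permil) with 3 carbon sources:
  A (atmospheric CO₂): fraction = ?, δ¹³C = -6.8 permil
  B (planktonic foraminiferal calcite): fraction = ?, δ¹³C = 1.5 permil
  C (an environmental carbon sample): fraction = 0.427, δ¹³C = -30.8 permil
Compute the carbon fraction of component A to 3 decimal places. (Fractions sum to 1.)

0.218

Let f_A and f_B be the unknown fractions; fractions sum to 1 so f_A + f_B = 0.573.
Mass balance: Σ fᵢ·δᵢ = δ_bulk ⇒ f_A·(-6.8) + f_B·(1.5) = -14.1 − (-13.152) = -0.948
Substitute f_B = 0.573 − f_A:
f_A·(-6.8 − 1.5) = -0.948 − 0.573×(1.5) = -1.808
f_A = -1.808 / -8.3 = 0.2178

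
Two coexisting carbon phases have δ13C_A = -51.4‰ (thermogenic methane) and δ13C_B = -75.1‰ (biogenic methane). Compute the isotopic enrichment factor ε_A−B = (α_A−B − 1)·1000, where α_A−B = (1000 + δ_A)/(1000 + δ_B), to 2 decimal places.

25.62‰

α_A−B = (1000 + -51.4) / (1000 + -75.1) = 948.6 / 924.9 = 1.025624
ε_A−B = (1.025624 − 1) × 1000 = 25.624‰
(The approximation ε ≈ δ_A − δ_B would give 23.7‰.)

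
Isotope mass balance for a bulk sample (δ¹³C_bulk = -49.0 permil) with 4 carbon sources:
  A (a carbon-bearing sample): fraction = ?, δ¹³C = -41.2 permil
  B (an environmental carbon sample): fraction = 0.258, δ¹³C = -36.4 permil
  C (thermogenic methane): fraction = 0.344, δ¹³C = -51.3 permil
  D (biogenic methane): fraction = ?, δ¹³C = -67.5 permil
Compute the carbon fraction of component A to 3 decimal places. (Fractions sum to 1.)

0.186

Let f_A and f_D be the unknown fractions; fractions sum to 1 so f_A + f_D = 0.398.
Mass balance: Σ fᵢ·δᵢ = δ_bulk ⇒ f_A·(-41.2) + f_D·(-67.5) = -49.0 − (-27.038) = -21.962
Substitute f_D = 0.398 − f_A:
f_A·(-41.2 − -67.5) = -21.962 − 0.398×(-67.5) = 4.903
f_A = 4.903 / 26.3 = 0.1864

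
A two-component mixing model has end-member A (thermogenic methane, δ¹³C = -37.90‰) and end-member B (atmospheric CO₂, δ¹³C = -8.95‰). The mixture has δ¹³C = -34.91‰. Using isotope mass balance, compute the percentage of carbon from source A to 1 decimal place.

δ_mix = f_A·δ_A + (1 − f_A)·δ_B  ⇒  f_A = (δ_mix − δ_B)/(δ_A − δ_B)
f_A = (-34.91 − (-8.95)) / (-37.90 − (-8.95))
f_A = -25.96 / -28.95 = 0.8967

89.7%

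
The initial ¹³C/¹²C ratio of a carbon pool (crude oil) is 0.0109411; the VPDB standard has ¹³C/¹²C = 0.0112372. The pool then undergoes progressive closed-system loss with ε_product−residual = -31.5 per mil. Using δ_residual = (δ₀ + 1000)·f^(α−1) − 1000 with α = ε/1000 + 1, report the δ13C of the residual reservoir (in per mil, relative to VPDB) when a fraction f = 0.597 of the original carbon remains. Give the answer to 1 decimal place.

-10.4 per mil

δ₀ = (0.0109411/0.0112372 − 1)×1000 = (0.973650 − 1)×1000 = -26.350 per mil
α − 1 = ε/1000 = -0.0315
f^(α−1) = 0.597^(-0.0315) = 1.016382
δ_res = (-26.350 + 1000) × 1.016382 − 1000 = 989.600 − 1000 = -10.40 per mil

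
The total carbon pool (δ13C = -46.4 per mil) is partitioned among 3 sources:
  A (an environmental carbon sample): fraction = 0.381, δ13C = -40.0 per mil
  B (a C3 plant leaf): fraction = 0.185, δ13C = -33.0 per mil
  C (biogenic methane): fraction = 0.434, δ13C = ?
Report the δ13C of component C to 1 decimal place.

Isotope mass balance: δ_bulk = Σ fᵢ·δᵢ.
-46.4 = 0.381×(-40.0) + 0.185×(-33.0) + 0.434×δ_C
0.434·δ_C = -46.4 − (-21.345) = -25.055
δ_C = -25.055 / 0.434 = -57.73 per mil

-57.7 per mil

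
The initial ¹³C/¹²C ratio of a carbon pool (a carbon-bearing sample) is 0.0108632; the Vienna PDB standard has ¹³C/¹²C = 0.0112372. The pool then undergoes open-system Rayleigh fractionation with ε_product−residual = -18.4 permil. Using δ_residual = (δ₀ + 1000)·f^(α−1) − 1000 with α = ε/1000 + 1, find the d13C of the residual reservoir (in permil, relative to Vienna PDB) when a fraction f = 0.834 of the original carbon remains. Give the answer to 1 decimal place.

δ₀ = (0.0108632/0.0112372 − 1)×1000 = (0.966718 − 1)×1000 = -33.282 permil
α − 1 = ε/1000 = -0.0184
f^(α−1) = 0.834^(-0.0184) = 1.003346
δ_res = (-33.282 + 1000) × 1.003346 − 1000 = 969.952 − 1000 = -30.05 permil

-30.0 permil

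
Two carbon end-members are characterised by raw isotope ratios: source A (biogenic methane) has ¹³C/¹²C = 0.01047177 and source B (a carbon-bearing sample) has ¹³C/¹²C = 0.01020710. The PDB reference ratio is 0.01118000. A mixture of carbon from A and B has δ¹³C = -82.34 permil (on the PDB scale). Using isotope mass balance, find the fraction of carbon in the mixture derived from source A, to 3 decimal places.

0.198

δ_A = (0.01047177/0.01118000 − 1)×1000 = (0.936652 − 1)×1000 = -63.348 permil
δ_B = (0.01020710/0.01118000 − 1)×1000 = (0.912979 − 1)×1000 = -87.021 permil
f_A = (δ_mix − δ_B)/(δ_A − δ_B) = (-82.34 − (-87.021))/(-63.348 − (-87.021))
f_A = 4.681 / 23.674 = 0.1978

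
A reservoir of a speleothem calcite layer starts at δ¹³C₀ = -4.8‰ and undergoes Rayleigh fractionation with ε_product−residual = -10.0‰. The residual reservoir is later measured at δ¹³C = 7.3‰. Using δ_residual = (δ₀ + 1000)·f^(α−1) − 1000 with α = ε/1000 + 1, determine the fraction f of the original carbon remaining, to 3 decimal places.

α − 1 = ε/1000 = -0.0100
(δ_res + 1000)/(δ₀ + 1000) = (7.3 + 1000)/(-4.8 + 1000) = 1007.3/995.2 = 1.012158
f = 1.012158^(1/-0.0100) = exp(ln(1.012158)/-0.0100) = exp(0.01209/-0.0100)
f = exp(-1.2085) = 0.2986

0.299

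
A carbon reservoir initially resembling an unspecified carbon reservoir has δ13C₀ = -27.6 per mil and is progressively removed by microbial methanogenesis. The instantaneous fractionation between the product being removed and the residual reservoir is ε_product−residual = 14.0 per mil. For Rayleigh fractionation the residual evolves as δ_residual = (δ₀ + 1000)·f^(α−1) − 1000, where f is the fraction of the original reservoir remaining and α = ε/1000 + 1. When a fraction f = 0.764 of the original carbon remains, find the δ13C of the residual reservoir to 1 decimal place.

-31.3 per mil

Rayleigh residual: δ_res = (δ₀ + 1000)·f^(α−1) − 1000
α = ε/1000 + 1 = 1.01400, so α − 1 = 0.01400
f^(α−1) = 0.764^(0.01400) = 0.996238
δ_res = (-27.6 + 1000) × 0.996238 − 1000 = 968.742 − 1000 = -31.26 per mil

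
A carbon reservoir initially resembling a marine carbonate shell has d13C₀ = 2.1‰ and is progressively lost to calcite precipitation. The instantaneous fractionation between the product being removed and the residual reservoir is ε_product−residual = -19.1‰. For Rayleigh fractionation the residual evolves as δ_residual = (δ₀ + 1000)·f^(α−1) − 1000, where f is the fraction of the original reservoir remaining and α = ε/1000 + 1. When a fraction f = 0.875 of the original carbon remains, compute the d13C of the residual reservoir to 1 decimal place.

Rayleigh residual: δ_res = (δ₀ + 1000)·f^(α−1) − 1000
α = ε/1000 + 1 = 0.98090, so α − 1 = -0.01910
f^(α−1) = 0.875^(-0.01910) = 1.002554
δ_res = (2.1 + 1000) × 1.002554 − 1000 = 1004.659 − 1000 = 4.66‰

4.7‰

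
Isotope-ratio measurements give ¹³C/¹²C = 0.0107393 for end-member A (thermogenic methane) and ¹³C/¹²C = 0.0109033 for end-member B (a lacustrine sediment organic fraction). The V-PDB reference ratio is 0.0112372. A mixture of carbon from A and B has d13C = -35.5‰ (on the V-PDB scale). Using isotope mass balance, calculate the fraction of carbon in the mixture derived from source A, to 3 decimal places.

0.396

δ_A = (0.0107393/0.0112372 − 1)×1000 = (0.955692 − 1)×1000 = -44.308‰
δ_B = (0.0109033/0.0112372 − 1)×1000 = (0.970286 − 1)×1000 = -29.714‰
f_A = (δ_mix − δ_B)/(δ_A − δ_B) = (-35.5 − (-29.714))/(-44.308 − (-29.714))
f_A = -5.786 / -14.594 = 0.3965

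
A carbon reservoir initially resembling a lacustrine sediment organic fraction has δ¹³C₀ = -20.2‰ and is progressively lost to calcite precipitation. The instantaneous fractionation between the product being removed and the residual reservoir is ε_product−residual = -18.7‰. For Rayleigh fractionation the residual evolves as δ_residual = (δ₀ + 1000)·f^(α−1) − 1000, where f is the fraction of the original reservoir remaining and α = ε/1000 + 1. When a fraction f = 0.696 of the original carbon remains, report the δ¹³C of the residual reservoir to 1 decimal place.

Rayleigh residual: δ_res = (δ₀ + 1000)·f^(α−1) − 1000
α = ε/1000 + 1 = 0.98130, so α − 1 = -0.01870
f^(α−1) = 0.696^(-0.01870) = 1.006800
δ_res = (-20.2 + 1000) × 1.006800 − 1000 = 986.463 − 1000 = -13.54‰

-13.5‰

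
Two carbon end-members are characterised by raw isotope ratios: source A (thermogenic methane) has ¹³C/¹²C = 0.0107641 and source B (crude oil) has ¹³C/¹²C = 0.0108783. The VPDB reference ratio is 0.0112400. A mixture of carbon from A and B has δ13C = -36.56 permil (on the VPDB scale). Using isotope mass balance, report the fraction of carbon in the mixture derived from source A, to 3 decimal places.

δ_A = (0.0107641/0.0112400 − 1)×1000 = (0.957660 − 1)×1000 = -42.340 permil
δ_B = (0.0108783/0.0112400 − 1)×1000 = (0.967820 − 1)×1000 = -32.180 permil
f_A = (δ_mix − δ_B)/(δ_A − δ_B) = (-36.56 − (-32.180))/(-42.340 − (-32.180))
f_A = -4.380 / -10.160 = 0.4311

0.431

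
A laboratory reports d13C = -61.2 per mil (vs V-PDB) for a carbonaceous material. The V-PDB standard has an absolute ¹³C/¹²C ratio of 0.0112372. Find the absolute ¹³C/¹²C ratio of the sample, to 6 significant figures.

R_sample = R_standard × (d13C/1000 + 1)
R_sample = 0.0112372 × (-61.2/1000 + 1) = 0.0112372 × 0.938800
R_sample = 0.0105495

0.0105495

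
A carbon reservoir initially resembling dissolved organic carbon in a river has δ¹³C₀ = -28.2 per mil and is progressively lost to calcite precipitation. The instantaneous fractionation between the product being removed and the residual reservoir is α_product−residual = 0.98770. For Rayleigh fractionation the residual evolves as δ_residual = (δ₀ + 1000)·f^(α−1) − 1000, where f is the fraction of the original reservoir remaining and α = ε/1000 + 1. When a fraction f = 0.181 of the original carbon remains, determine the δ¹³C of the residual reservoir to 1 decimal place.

Rayleigh residual: δ_res = (δ₀ + 1000)·f^(α−1) − 1000
α − 1 = -0.01230
f^(α−1) = 0.181^(-0.01230) = 1.021246
δ_res = (-28.2 + 1000) × 1.021246 − 1000 = 992.447 − 1000 = -7.55 per mil

-7.6 per mil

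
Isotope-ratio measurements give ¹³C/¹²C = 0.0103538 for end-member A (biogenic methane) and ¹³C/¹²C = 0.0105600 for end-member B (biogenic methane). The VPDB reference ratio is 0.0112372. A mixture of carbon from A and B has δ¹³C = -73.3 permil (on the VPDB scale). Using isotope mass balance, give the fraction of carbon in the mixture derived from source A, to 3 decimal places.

0.710

δ_A = (0.0103538/0.0112372 − 1)×1000 = (0.921386 − 1)×1000 = -78.614 permil
δ_B = (0.0105600/0.0112372 − 1)×1000 = (0.939736 − 1)×1000 = -60.264 permil
f_A = (δ_mix − δ_B)/(δ_A − δ_B) = (-73.3 − (-60.264))/(-78.614 − (-60.264))
f_A = -13.036 / -18.350 = 0.7104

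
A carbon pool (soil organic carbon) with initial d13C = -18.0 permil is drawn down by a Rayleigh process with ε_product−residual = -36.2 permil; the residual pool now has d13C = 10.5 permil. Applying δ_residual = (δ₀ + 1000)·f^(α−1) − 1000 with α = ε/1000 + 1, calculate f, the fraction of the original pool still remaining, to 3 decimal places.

α − 1 = ε/1000 = -0.0362
(δ_res + 1000)/(δ₀ + 1000) = (10.5 + 1000)/(-18.0 + 1000) = 1010.5/982.0 = 1.029022
f = 1.029022^(1/-0.0362) = exp(ln(1.029022)/-0.0362) = exp(0.02861/-0.0362)
f = exp(-0.7903) = 0.4537

0.454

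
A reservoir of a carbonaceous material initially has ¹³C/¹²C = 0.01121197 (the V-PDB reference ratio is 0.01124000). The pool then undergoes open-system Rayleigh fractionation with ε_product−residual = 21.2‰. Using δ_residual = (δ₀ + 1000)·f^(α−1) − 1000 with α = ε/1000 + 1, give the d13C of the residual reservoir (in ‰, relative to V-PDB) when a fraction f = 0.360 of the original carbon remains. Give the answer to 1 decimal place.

δ₀ = (0.01121197/0.01124000 − 1)×1000 = (0.997506 − 1)×1000 = -2.494‰
α − 1 = ε/1000 = 0.0212
f^(α−1) = 0.360^(0.0212) = 0.978574
δ_res = (-2.494 + 1000) × 0.978574 − 1000 = 976.134 − 1000 = -23.87‰

-23.9‰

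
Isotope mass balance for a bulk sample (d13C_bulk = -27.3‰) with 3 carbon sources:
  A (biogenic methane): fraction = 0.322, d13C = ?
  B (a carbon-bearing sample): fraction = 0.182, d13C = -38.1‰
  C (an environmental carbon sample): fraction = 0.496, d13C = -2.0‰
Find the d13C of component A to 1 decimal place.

-60.2‰

Isotope mass balance: δ_bulk = Σ fᵢ·δᵢ.
-27.3 = 0.322×δ_A + 0.182×(-38.1) + 0.496×(-2.0)
0.322·δ_A = -27.3 − (-7.926) = -19.374
δ_A = -19.374 / 0.322 = -60.17‰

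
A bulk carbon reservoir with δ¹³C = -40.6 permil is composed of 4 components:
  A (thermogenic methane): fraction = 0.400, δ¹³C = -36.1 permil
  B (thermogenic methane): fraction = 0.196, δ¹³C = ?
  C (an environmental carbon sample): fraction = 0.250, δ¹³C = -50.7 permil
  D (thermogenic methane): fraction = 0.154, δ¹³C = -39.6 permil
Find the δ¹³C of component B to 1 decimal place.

Isotope mass balance: δ_bulk = Σ fᵢ·δᵢ.
-40.6 = 0.400×(-36.1) + 0.196×δ_B + 0.250×(-50.7) + 0.154×(-39.6)
0.196·δ_B = -40.6 − (-33.213) = -7.387
δ_B = -7.387 / 0.196 = -37.69 permil

-37.7 permil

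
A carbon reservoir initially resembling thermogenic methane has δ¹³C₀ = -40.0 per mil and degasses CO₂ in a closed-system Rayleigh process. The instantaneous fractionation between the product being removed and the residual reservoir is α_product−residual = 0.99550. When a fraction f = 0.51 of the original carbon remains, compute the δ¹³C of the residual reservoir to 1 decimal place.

-37.1 per mil

Rayleigh residual: δ_res = (δ₀ + 1000)·f^(α−1) − 1000
α − 1 = -0.00450
f^(α−1) = 0.51^(-0.00450) = 1.003035
δ_res = (-40.0 + 1000) × 1.003035 − 1000 = 962.913 − 1000 = -37.09 per mil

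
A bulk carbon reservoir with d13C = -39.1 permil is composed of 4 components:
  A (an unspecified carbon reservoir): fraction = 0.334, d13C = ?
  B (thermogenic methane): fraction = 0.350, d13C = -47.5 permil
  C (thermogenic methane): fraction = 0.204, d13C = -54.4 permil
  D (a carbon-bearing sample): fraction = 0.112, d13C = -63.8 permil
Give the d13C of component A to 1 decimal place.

Isotope mass balance: δ_bulk = Σ fᵢ·δᵢ.
-39.1 = 0.334×δ_A + 0.350×(-47.5) + 0.204×(-54.4) + 0.112×(-63.8)
0.334·δ_A = -39.1 − (-34.868) = -4.232
δ_A = -4.232 / 0.334 = -12.67 permil

-12.7 permil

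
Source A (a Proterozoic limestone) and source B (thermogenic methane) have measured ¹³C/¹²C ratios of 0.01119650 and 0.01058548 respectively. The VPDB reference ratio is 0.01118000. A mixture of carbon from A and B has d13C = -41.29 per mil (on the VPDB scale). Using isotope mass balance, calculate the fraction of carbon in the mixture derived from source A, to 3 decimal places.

0.218

δ_A = (0.01119650/0.01118000 − 1)×1000 = (1.001476 − 1)×1000 = 1.476 per mil
δ_B = (0.01058548/0.01118000 − 1)×1000 = (0.946823 − 1)×1000 = -53.177 per mil
f_A = (δ_mix − δ_B)/(δ_A − δ_B) = (-41.29 − (-53.177))/(1.476 − (-53.177))
f_A = 11.887 / 54.653 = 0.2175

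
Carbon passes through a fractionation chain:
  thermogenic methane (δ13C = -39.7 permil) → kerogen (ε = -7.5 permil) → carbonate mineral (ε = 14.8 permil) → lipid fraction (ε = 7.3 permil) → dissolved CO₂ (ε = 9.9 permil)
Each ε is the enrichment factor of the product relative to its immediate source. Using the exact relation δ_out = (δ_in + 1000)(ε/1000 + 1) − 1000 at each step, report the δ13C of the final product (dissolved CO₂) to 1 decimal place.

-16.1 permil

step 1: δ = (-39.70 + 1000)·(-7.5/1000 + 1) − 1000 = -46.90 permil
step 2: δ = (-46.90 + 1000)·(14.8/1000 + 1) − 1000 = -32.80 permil
step 3: δ = (-32.80 + 1000)·(7.3/1000 + 1) − 1000 = -25.74 permil
step 4: δ = (-25.74 + 1000)·(9.9/1000 + 1) − 1000 = -16.09 permil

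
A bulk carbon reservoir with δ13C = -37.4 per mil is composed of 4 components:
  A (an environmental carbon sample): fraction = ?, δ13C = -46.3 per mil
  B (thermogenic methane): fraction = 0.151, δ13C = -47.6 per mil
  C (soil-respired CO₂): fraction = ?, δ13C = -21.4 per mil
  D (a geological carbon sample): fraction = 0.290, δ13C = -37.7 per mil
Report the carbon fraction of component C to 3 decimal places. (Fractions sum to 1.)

Let f_C and f_A be the unknown fractions; fractions sum to 1 so f_C + f_A = 0.559.
Mass balance: Σ fᵢ·δᵢ = δ_bulk ⇒ f_C·(-21.4) + f_A·(-46.3) = -37.4 − (-18.121) = -19.279
Substitute f_A = 0.559 − f_C:
f_C·(-21.4 − -46.3) = -19.279 − 0.559×(-46.3) = 6.602
f_C = 6.602 / 24.9 = 0.2652

0.265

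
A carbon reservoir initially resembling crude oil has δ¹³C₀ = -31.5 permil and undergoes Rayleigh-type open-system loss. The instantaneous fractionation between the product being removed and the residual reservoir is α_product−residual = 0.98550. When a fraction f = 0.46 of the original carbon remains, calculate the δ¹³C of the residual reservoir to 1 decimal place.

-20.5 permil

Rayleigh residual: δ_res = (δ₀ + 1000)·f^(α−1) − 1000
α − 1 = -0.01450
f^(α−1) = 0.46^(-0.01450) = 1.011323
δ_res = (-31.5 + 1000) × 1.011323 − 1000 = 979.467 − 1000 = -20.53 permil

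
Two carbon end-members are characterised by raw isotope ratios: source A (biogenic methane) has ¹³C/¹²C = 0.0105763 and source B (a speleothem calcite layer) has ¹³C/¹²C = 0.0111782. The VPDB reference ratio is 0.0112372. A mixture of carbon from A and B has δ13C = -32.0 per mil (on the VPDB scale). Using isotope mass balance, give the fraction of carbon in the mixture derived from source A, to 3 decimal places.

δ_A = (0.0105763/0.0112372 − 1)×1000 = (0.941186 − 1)×1000 = -58.814 per mil
δ_B = (0.0111782/0.0112372 − 1)×1000 = (0.994750 − 1)×1000 = -5.250 per mil
f_A = (δ_mix − δ_B)/(δ_A − δ_B) = (-32.0 − (-5.250))/(-58.814 − (-5.250))
f_A = -26.750 / -53.563 = 0.4994

0.499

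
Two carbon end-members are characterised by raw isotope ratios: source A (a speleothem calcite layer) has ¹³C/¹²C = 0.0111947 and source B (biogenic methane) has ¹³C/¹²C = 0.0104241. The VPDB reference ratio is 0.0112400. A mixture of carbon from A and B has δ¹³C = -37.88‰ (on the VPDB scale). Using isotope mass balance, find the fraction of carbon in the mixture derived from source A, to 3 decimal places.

δ_A = (0.0111947/0.0112400 − 1)×1000 = (0.995970 − 1)×1000 = -4.030‰
δ_B = (0.0104241/0.0112400 − 1)×1000 = (0.927411 − 1)×1000 = -72.589‰
f_A = (δ_mix − δ_B)/(δ_A − δ_B) = (-37.88 − (-72.589))/(-4.030 − (-72.589))
f_A = 34.709 / 68.559 = 0.5063

0.506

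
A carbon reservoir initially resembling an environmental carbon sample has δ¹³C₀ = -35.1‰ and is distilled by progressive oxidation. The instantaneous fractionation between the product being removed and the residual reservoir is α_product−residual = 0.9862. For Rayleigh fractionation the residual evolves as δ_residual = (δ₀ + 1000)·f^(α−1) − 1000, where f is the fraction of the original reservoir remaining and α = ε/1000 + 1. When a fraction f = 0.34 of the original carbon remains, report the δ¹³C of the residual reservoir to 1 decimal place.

Rayleigh residual: δ_res = (δ₀ + 1000)·f^(α−1) − 1000
α − 1 = -0.01380
f^(α−1) = 0.34^(-0.01380) = 1.014999
δ_res = (-35.1 + 1000) × 1.014999 − 1000 = 979.372 − 1000 = -20.63‰

-20.6‰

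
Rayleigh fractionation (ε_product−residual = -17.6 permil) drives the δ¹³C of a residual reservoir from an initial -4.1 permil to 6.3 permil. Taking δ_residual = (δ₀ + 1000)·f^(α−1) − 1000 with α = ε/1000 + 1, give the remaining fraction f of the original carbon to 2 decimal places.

0.55

α − 1 = ε/1000 = -0.0176
(δ_res + 1000)/(δ₀ + 1000) = (6.3 + 1000)/(-4.1 + 1000) = 1006.3/995.9 = 1.010443
f = 1.010443^(1/-0.0176) = exp(ln(1.010443)/-0.0176) = exp(0.01039/-0.0176)
f = exp(-0.5903) = 0.5542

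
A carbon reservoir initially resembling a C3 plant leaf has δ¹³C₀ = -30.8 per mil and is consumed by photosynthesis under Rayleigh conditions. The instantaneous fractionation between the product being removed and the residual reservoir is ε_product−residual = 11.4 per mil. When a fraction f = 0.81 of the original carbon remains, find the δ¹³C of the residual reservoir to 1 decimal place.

Rayleigh residual: δ_res = (δ₀ + 1000)·f^(α−1) − 1000
α = ε/1000 + 1 = 1.01140, so α − 1 = 0.01140
f^(α−1) = 0.81^(0.01140) = 0.997601
δ_res = (-30.8 + 1000) × 0.997601 − 1000 = 966.875 − 1000 = -33.13 per mil

-33.1 per mil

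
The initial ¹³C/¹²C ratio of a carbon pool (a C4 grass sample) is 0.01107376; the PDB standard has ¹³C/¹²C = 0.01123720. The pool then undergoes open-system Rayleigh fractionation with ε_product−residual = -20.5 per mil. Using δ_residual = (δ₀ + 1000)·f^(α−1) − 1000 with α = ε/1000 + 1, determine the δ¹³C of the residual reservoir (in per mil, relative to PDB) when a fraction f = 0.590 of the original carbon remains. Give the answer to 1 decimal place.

δ₀ = (0.01107376/0.01123720 − 1)×1000 = (0.985455 − 1)×1000 = -14.545 per mil
α − 1 = ε/1000 = -0.0205
f^(α−1) = 0.590^(-0.0205) = 1.010875
δ_res = (-14.545 + 1000) × 1.010875 − 1000 = 996.172 − 1000 = -3.83 per mil

-3.8 per mil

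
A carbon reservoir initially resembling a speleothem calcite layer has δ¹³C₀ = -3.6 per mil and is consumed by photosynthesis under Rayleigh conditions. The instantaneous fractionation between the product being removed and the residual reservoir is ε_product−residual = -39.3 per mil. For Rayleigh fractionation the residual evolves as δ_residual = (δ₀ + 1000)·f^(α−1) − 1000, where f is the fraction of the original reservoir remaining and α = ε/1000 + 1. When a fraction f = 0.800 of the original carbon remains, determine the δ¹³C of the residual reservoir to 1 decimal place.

Rayleigh residual: δ_res = (δ₀ + 1000)·f^(α−1) − 1000
α = ε/1000 + 1 = 0.96070, so α − 1 = -0.03930
f^(α−1) = 0.800^(-0.03930) = 1.008808
δ_res = (-3.6 + 1000) × 1.008808 − 1000 = 1005.176 − 1000 = 5.18 per mil

5.2 per mil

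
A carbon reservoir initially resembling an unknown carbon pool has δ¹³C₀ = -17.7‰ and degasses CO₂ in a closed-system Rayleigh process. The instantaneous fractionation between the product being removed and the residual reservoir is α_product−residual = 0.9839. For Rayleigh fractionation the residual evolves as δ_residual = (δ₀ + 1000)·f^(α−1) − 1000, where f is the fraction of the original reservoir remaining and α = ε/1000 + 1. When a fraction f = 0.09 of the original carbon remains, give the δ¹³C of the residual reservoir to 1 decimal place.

Rayleigh residual: δ_res = (δ₀ + 1000)·f^(α−1) − 1000
α − 1 = -0.01610
f^(α−1) = 0.09^(-0.01610) = 1.039529
δ_res = (-17.7 + 1000) × 1.039529 − 1000 = 1021.130 − 1000 = 21.13‰

21.1‰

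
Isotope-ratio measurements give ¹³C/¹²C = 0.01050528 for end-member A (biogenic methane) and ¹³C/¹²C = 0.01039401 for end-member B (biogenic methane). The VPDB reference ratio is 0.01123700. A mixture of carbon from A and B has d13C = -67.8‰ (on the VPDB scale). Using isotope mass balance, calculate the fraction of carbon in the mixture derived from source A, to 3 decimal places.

δ_A = (0.01050528/0.01123700 − 1)×1000 = (0.934883 − 1)×1000 = -65.117‰
δ_B = (0.01039401/0.01123700 − 1)×1000 = (0.924981 − 1)×1000 = -75.019‰
f_A = (δ_mix − δ_B)/(δ_A − δ_B) = (-67.8 − (-75.019))/(-65.117 − (-75.019))
f_A = 7.219 / 9.902 = 0.7291

0.729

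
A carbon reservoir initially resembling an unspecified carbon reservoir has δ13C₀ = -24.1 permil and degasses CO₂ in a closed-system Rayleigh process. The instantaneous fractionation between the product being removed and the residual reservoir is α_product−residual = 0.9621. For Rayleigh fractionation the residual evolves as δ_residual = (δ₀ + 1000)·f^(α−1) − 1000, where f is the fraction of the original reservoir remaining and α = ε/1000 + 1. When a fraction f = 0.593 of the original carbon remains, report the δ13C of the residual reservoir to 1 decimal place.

Rayleigh residual: δ_res = (δ₀ + 1000)·f^(α−1) − 1000
α − 1 = -0.03790
f^(α−1) = 0.593^(-0.03790) = 1.020002
δ_res = (-24.1 + 1000) × 1.020002 − 1000 = 995.420 − 1000 = -4.58 permil

-4.6 permil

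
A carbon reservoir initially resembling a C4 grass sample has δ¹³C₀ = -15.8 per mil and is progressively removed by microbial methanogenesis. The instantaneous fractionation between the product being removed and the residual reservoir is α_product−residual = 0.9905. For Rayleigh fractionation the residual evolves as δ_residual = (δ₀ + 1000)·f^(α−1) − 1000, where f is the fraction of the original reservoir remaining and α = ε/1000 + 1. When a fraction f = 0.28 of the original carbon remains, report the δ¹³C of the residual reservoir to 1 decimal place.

-3.8 per mil

Rayleigh residual: δ_res = (δ₀ + 1000)·f^(α−1) − 1000
α − 1 = -0.00950
f^(α−1) = 0.28^(-0.00950) = 1.012167
δ_res = (-15.8 + 1000) × 1.012167 − 1000 = 996.174 − 1000 = -3.83 per mil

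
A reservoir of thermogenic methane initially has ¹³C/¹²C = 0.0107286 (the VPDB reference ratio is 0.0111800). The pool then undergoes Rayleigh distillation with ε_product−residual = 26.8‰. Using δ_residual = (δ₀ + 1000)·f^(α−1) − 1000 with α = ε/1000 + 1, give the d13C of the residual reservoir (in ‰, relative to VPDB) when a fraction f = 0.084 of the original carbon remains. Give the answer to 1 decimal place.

δ₀ = (0.0107286/0.0111800 − 1)×1000 = (0.959624 − 1)×1000 = -40.376‰
α − 1 = ε/1000 = 0.0268
f^(α−1) = 0.084^(0.0268) = 0.935773
δ_res = (-40.376 + 1000) × 0.935773 − 1000 = 897.991 − 1000 = -102.01‰

-102.0‰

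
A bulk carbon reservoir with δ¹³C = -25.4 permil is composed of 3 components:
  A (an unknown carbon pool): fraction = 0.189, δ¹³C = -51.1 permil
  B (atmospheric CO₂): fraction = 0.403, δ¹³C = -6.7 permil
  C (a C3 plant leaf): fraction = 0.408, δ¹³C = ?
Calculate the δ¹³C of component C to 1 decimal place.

Isotope mass balance: δ_bulk = Σ fᵢ·δᵢ.
-25.4 = 0.189×(-51.1) + 0.403×(-6.7) + 0.408×δ_C
0.408·δ_C = -25.4 − (-12.358) = -13.042
δ_C = -13.042 / 0.408 = -31.97 permil

-32.0 permil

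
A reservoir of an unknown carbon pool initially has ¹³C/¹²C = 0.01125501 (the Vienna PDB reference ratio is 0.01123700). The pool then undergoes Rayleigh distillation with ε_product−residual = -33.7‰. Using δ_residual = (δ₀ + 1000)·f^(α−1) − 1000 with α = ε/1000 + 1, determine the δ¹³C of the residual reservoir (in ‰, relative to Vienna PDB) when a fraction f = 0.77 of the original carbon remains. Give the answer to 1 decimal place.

δ₀ = (0.01125501/0.01123700 − 1)×1000 = (1.001603 − 1)×1000 = 1.603‰
α − 1 = ε/1000 = -0.0337
f^(α−1) = 0.77^(-0.0337) = 1.008847
δ_res = (1.603 + 1000) × 1.008847 − 1000 = 1010.464 − 1000 = 10.46‰

10.5‰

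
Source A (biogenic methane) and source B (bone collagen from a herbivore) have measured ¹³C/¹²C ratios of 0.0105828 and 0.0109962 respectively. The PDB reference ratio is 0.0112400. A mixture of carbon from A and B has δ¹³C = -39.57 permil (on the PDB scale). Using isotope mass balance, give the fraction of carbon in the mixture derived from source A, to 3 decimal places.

δ_A = (0.0105828/0.0112400 − 1)×1000 = (0.941530 − 1)×1000 = -58.470 permil
δ_B = (0.0109962/0.0112400 − 1)×1000 = (0.978310 − 1)×1000 = -21.690 permil
f_A = (δ_mix − δ_B)/(δ_A − δ_B) = (-39.57 − (-21.690))/(-58.470 − (-21.690))
f_A = -17.880 / -36.779 = 0.4861

0.486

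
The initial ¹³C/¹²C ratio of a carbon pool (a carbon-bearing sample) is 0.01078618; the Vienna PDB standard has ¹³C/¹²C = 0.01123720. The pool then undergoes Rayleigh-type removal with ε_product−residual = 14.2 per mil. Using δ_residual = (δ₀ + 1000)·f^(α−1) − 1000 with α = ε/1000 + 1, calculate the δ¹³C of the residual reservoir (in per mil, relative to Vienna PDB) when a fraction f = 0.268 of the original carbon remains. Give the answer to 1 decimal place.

δ₀ = (0.01078618/0.01123720 − 1)×1000 = (0.959864 − 1)×1000 = -40.136 per mil
α − 1 = ε/1000 = 0.0142
f^(α−1) = 0.268^(0.0142) = 0.981476
δ_res = (-40.136 + 1000) × 0.981476 − 1000 = 942.083 − 1000 = -57.92 per mil

-57.9 per mil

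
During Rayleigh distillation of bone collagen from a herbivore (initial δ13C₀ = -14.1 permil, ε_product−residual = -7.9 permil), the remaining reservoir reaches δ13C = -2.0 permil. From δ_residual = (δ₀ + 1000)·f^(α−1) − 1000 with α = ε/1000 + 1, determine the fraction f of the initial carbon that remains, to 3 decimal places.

α − 1 = ε/1000 = -0.0079
(δ_res + 1000)/(δ₀ + 1000) = (-2.0 + 1000)/(-14.1 + 1000) = 998.0/985.9 = 1.012273
f = 1.012273^(1/-0.0079) = exp(ln(1.012273)/-0.0079) = exp(0.01220/-0.0079)
f = exp(-1.5441) = 0.2135

0.214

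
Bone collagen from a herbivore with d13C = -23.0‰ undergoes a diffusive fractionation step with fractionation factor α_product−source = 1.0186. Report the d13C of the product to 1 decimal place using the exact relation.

-4.8‰

δ_product = (δ_source + 1000)·α − 1000
δ_product = (-23.0 + 1000) × 1.0186 − 1000
δ_product = 995.172 − 1000 = -4.83‰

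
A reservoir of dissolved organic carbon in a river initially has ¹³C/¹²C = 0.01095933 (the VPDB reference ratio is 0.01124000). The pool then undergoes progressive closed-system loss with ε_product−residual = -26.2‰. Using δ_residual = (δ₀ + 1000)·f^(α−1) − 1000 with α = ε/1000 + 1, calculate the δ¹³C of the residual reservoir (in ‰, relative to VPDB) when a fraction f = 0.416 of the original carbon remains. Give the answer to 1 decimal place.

δ₀ = (0.01095933/0.01124000 − 1)×1000 = (0.975029 − 1)×1000 = -24.971‰
α − 1 = ε/1000 = -0.0262
f^(α−1) = 0.416^(-0.0262) = 1.023245
δ_res = (-24.971 + 1000) × 1.023245 − 1000 = 997.694 − 1000 = -2.31‰

-2.3‰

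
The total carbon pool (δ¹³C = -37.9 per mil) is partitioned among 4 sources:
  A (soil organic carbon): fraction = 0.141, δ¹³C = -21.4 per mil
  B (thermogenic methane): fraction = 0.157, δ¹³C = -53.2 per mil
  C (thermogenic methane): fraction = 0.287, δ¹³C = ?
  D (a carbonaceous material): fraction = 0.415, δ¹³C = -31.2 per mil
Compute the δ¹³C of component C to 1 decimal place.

-47.3 per mil

Isotope mass balance: δ_bulk = Σ fᵢ·δᵢ.
-37.9 = 0.141×(-21.4) + 0.157×(-53.2) + 0.287×δ_C + 0.415×(-31.2)
0.287·δ_C = -37.9 − (-24.318) = -13.582
δ_C = -13.582 / 0.287 = -47.32 per mil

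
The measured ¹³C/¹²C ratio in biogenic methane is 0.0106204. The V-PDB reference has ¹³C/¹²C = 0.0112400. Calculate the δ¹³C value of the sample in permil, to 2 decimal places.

δ¹³C = (R_sample / R_standard − 1) × 1000
R_sample / R_standard = 0.0106204 / 0.0112400 = 0.944875
δ¹³C = (0.944875 − 1) × 1000 = -55.125 permil

-55.12 permil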